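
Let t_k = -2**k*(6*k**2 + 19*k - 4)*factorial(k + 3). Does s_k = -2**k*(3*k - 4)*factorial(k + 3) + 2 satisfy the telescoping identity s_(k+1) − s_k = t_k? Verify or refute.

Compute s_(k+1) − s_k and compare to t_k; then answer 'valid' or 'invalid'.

Valid — Δs_k = t_k.

s_(k+1) = -2**(k + 1)*(3*k - 1)*factorial(k + 4) + 2
s_(k+1) − s_k = -2**k*(6*k**2 + 19*k - 4)*factorial(k + 3)
(s_(k+1) − s_k) − t_k = 0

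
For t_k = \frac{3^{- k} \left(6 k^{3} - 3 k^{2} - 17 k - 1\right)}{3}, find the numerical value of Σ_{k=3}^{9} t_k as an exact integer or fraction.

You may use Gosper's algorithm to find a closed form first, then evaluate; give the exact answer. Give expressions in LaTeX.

Σ = 230717/59049

The ratio is (6*k**3 + 15*k**2 - 5*k - 15)/(3*(6*k**3 - 3*k**2 - 17*k - 1)).
Gosper form: A/B · C(k+1)/C(k) with A=1/3, B=1, C=k**3 - k**2/2 - 17*k/6 - 1/6.
f must satisfy (1/3)·f(k+1) − (1)·f(k) = k**3 - k**2/2 - 17*k/6 - 1/6.
Degrees (0,0,3) ⇒ d ≤ 3.
A polynomial solution: f(k) = -(3*k**3 + 3*k**2 - k + 2)/2.
R(k) = B(k−1)·f(k)/C(k) = -3*(3*k**3 + 3*k**2 - k + 2)/(6*k**3 - 3*k**2 - 17*k - 1); s_k = R·t_k = (-3*k**3 - 3*k**2 + k - 2)/3**k.
s_(k+1) − s_k = (6*k**3 - 3*k**2 - 17*k - 1)/(3*3**k) = t_k.
Telescoping: Σ = s_(10) − s_(3) = -3292/59049 − (-107/27) = 230717/59049.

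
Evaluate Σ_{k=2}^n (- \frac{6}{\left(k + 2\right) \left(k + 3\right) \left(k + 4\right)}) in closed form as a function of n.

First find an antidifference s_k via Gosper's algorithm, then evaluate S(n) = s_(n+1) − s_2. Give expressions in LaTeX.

S(n) = \frac{3 \left(- n^{2} - 7 n + 8\right)}{20 \left(n^{2} + 7 n + 12\right)}

t_(k+1)/t_k = (k + 2)/(k + 5).
Take A(k)=k + 2, B(k)=k + 5, C(k)=1.
Set up (k + 2)·f(k+1) − (k + 4)·f(k) − (1) = 0.
d = 2 from the (1,1,0) case.
Match coefficients ⇒ f(k) = k*(k + 5)/12.
Then R = B(k−1)f/C = k*(k + 4)*(k + 5)/12, so s_k = R(k)·t_k = k*(-k - 5)/(2*(k + 2)*(k + 3)).
Verify: -6/(k**3 + 9*k**2 + 26*k + 24) matches t_k.
Σ_(k=2)^n t_k = s_(n+1) − s_(2) = ((-n**2 - 7*n - 6)/(2*(n**2 + 7*n + 12))) − (-7/20), i.e. 3*(-n**2 - 7*n + 8)/(20*(n**2 + 7*n + 12)).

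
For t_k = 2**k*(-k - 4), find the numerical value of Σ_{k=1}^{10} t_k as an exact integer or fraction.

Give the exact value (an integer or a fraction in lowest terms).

Ratio r(k) = 2*(k + 5)/(k + 4).
A = 2, B = 1, C = k + 4.
Need (2)·f(k+1) − (1)·f(k) = k + 4.
Degrees (0,0,1) ⇒ d ≤ 1.
Coefficient equations give f(k) = k + 2.
So s_k = (B(k−1)f/C)·t_k = ((k + 2)/(k + 4))·t_k = 2**k*(-k - 2).
Δs = 2**k*(-k - 4), as required.
Σ_(k=1)^(10) t_k = s_(11) − s_(1) = -26624 − (-6) = -26618.

Σ = -26618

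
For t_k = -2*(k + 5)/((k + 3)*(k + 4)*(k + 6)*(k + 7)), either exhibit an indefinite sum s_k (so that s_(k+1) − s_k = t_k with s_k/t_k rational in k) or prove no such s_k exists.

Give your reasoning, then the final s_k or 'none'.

Step 1: r(k) = (k + 3)*(k + 6)**2/((k + 5)**2*(k + 8)).
A = k + 3, B = k + 8, C = k**2 + 10*k + 25.
Key eq: (k + 3)·f(k+1) = (k + 7)·f(k) + (k**2 + 10*k + 25).
Bound: deg f ≤ 4.
A polynomial solution: f(k) = k*(k + 4)*(k + 5)*(k + 9)/36.
Certificate R = B(k−1)f/C = k*(k + 4)*(k + 7)*(k + 9)/(36*(k + 5)) gives s_k = k*(-k - 9)/(18*(k**2 + 9*k + 18)).
Verify: 2*(-k - 5)/(k**4 + 20*k**3 + 145*k**2 + 450*k + 504) matches t_k.

s_k = k*(-k - 9)/(18*(k**2 + 9*k + 18))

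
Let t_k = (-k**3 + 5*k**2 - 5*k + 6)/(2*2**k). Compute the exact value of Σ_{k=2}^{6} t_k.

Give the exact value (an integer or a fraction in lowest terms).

Compute t_(k+1)/t_k: get (k**3/2 - k**2 - k - 5/2)/(k**3 - 5*k**2 + 5*k - 6).
So A=1/2 and B=1, with C=k**3 - 5*k**2 + 5*k - 6.
Set up (1/2)·f(k+1) − (1)·f(k) − (k**3 - 5*k**2 + 5*k - 6) = 0.
Bound: deg f ≤ 3.
Solving with deg f ≤ 3: f(k) = -2*(k - 1)*(k**2 - k + 3).
Get s_k = R·t_k = (k**3 - 2*k**2 + 4*k - 3)/2**k with R(k) = B(k−1)f(k)/C(k) = -2*(k - 1)*(k**2 - k + 3)/(k**3 - 5*k**2 + 5*k - 6).
Check: Δs_k = (-k**3 + 5*k**2 - 5*k + 6)/(2*2**k). ✓
Telescoping: Σ = s_(7) − s_(2) = 135/64 − (5/4) = 55/64.

Σ = 55/64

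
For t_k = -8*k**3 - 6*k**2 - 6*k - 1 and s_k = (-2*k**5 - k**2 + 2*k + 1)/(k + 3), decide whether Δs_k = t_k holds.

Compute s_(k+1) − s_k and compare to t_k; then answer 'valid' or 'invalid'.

s_(k+1) = (2*k - 2*(k + 1)**5 - (k + 1)**2 + 3)/(k + 4)
s_(k+1) − s_k = (-8*k**5 - 50*k**4 - 80*k**3 - 71*k**2 - 39*k - 4)/(k**2 + 7*k + 12)
(s_(k+1) − s_k) − t_k = 4*(3*k**4 + 16*k**3 + 11*k**2 + 10*k + 2)/(k**2 + 7*k + 12)

Invalid: residual 4*(3*k**4 + 16*k**3 + 11*k**2 + 10*k + 2)/(k**2 + 7*k + 12) ≠ 0.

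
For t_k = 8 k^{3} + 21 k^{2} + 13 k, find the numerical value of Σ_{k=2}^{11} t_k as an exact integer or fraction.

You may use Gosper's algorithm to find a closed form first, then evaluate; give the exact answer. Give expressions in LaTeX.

Step 1: r(k) = (8*k**2 + 37*k + 42)/(k*(8*k + 13)).
Factor: A=1; B=1; C=k**3 + 21*k**2/8 + 13*k/8.
f must satisfy (1)·f(k+1) − (1)·f(k) = k**3 + 21*k**2/8 + 13*k/8.
deg f ≤ 4 (via 0,0,3).
Coefficient equations give f(k) = k*(k - 1)*(k + 1)*(2*k + 3)/8.
Get s_k = R·t_k = k*(2*k**3 + 3*k**2 - 2*k - 3) with R(k) = B(k−1)f(k)/C(k) = (k - 1)*(2*k + 3)/(8*k + 13).
s_(k+1) − s_k = k*(8*k**2 + 21*k + 13) = t_k.
Evaluate s at k=12 and k=2: 46332 and 42; difference 46290.

Σ = 46290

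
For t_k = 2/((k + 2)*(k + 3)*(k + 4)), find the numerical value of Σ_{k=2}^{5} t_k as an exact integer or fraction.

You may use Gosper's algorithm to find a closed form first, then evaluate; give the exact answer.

r(k) = (k + 2)/(k + 5) after simplifying.
Take A(k)=k + 2, B(k)=k + 5, C(k)=1.
Set up (k + 2)·f(k+1) − (k + 4)·f(k) − (1) = 0.
deg f ≤ 2 (via 1,1,0).
Coefficient equations give f(k) = k*(k + 5)/12.
Then R = B(k−1)f/C = k*(k + 4)*(k + 5)/12, so s_k = R(k)·t_k = k*(k + 5)/(6*(k + 2)*(k + 3)).
s_(k+1) − s_k = 2/(k**3 + 9*k**2 + 26*k + 24) = t_k.
Sum = s_(6) − s_(2); s_(6) = 11/72, s_(2) = 7/60 ⇒ 13/360.

Σ = 13/360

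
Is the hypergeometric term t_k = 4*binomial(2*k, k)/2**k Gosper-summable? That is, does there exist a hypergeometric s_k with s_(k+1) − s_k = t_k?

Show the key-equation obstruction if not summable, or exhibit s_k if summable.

r(k) = (2*k + 1)/(k + 1) after simplifying.
Take A(k)=2*k + 1, B(k)=k + 1, C(k)=1.
Need (2*k + 1)·f(k+1) − (k)·f(k) = 1.
d = -1 from the (1,1,0) case.
Bound -1 < 0, so the key equation has no polynomial solution.

No. Not Gosper-summable.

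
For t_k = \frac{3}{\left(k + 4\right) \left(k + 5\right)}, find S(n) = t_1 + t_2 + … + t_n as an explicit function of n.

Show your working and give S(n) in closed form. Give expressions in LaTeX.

Ratio r(k) = (k + 4)/(k + 6).
So A=k + 4 and B=k + 6, with C=1.
Solve (k + 4)·f(k+1) − (k + 5)·f(k) = 1.
Degrees (1,1,0) ⇒ d ≤ 1.
Solving with deg f ≤ 1: f(k) = k/4.
R(k) = B(k−1)·f(k)/C(k) = k*(k + 5)/4; s_k = R·t_k = 3*k/(4*(k + 4)).
Verify: 3/(k**2 + 9*k + 20) matches t_k.
Σ_(k=1)^n t_k = s_(n+1) − s_(1) = (3*(n + 1)/(4*(n + 5))) − (3/20), i.e. 3*n/(5*(n + 5)).

S(n) = \frac{3 n}{5 \left(n + 5\right)}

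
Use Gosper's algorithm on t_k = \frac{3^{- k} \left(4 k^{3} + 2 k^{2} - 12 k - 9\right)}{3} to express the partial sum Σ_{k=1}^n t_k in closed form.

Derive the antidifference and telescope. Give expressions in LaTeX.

Step 1: r(k) = (4*k**3 + 14*k**2 + 4*k - 15)/(3*(4*k**3 + 2*k**2 - 12*k - 9)).
A = 1/3, B = 1, C = k**3 + k**2/2 - 3*k - 9/4.
Key eq: (1/3)·f(k+1) = (1)·f(k) + (k**3 + k**2/2 - 3*k - 9/4).
deg f ≤ 3 (via 0,0,3).
A polynomial solution: f(k) = -3*(k + 1)*(2*k**2 + 2*k - 1)/4.
Certificate R = B(k−1)f/C = -3*(k + 1)*(2*k**2 + 2*k - 1)/((2*k + 3)*(2*k**2 - 2*k - 3)) gives s_k = (-2*k**3 - 4*k**2 - k + 1)/3**k.
s_(k+1) − s_k = (4*k**3 + 2*k**2 - 12*k - 9)/(3*3**k) = t_k.
Evaluate: s_(n+1) = 3**(-n - 1)*(-2*n**3 - 10*n**2 - 15*n - 6); subtract s_(1) = -2 ⇒ S(n) = (6*3**n - 2*n**3 - 10*n**2 - 15*n - 6)/(3*3**n).

S(n) = \frac{3^{- n} \left(6 \cdot 3^{n} - 2 n^{3} - 10 n^{2} - 15 n - 6\right)}{3}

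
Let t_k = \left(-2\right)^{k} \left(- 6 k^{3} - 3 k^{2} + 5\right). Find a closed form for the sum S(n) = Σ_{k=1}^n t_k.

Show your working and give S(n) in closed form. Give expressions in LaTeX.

S(n) = - 4 \left(-2\right)^{n} n^{3} - 6 \left(-2\right)^{n} n^{2} + 4 \left(-2\right)^{n} - 4

Ratio r(k) = 2*(-6*(k + 1)**3 - 3*(k + 1)**2 + 5)/(6*k**3 + 3*k**2 - 5).
So A=-2 and B=1, with C=k**3 + k**2/2 - 5/6.
f must satisfy (-2)·f(k+1) − (1)·f(k) = k**3 + k**2/2 - 5/6.
d = 3 from the (0,0,3) case.
Coefficient equations give f(k) = -(2*k**3 - 3*k**2 - 1)/6.
R(k) = B(k−1)·f(k)/C(k) = -(2*k**3 - 3*k**2 - 1)/(6*k**3 + 3*k**2 - 5); s_k = R·t_k = (-2)**k*(2*k**3 - 3*k**2 - 1).
s_(k+1) − s_k = (-2)**k*(-6*k**3 - 3*k**2 + 5) = t_k.
s_(n+1) = (-2)**(n + 1)*(2*n**3 + 3*n**2 - 2) and s_(1) = 4, so S(n) = -4*(-2)**n*n**3 - 6*(-2)**n*n**2 + 4*(-2)**n - 4.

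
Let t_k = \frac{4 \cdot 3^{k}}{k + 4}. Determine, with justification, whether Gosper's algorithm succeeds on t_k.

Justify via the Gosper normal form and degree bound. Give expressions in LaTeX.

The ratio is 3*(k + 4)/(k + 5).
Normal form (A,B,C) = (3*k + 12, k + 5, 1).
Key eq: (3*k + 12)·f(k+1) = (k + 4)·f(k) + (1).
Degrees (1,1,0) ⇒ d ≤ -1.
Negative degree bound (-1): no f exists, t_k not Gosper-summable.

No. Not Gosper-summable.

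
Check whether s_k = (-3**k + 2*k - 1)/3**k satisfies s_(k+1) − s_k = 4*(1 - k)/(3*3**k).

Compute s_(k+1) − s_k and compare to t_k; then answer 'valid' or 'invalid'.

Valid — Δs_k = t_k.

s_(k+1) = (-3*3**k + 2*k + 1)/(3*3**k)
s_(k+1) − s_k = 4*(1 - k)/(3*3**k)
(s_(k+1) − s_k) − t_k = 0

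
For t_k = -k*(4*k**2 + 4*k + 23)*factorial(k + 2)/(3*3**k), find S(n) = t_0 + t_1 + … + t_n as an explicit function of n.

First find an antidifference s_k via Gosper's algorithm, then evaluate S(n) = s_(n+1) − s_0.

Compute t_(k+1)/t_k: get (k + 1)*(k + 3)*(4*k + 4*(k + 1)**2 + 27)/(3*k*(4*k**2 + 4*k + 23)).
So A=k/3 + 1 and B=1, with C=k**3 + k**2 + 23*k/4.
Solve (k/3 + 1)·f(k+1) − (1)·f(k) = k**3 + k**2 + 23*k/4.
deg f ≤ 2 (via 1,0,3).
A polynomial solution: f(k) = 3*(4*k**2 - 4*k - 1)/4.
Then R = B(k−1)f/C = 3*(4*k**2 - 4*k - 1)/(k*(4*k**2 + 4*k + 23)), so s_k = R(k)·t_k = (-4*k**2 + 4*k + 1)*factorial(k + 2)/3**k.
Check: Δs_k = -k*(4*k**2 + 4*k + 23)*factorial(k + 2)/(3*3**k). ✓
Telescope: S(n) = s_(n+1) − s_(0) = -3**(-n - 1)*(4*n**2 + 4*n - 1)*factorial(n + 3) − (2) = (-6*3**n - 4*n**5*factorial(n) - 28*n**4*factorial(n) - 67*n**3*factorial(n) - 62*n**2*factorial(n) - 13*n*factorial(n) + 6*factorial(n))/(3*3**n).

S(n) = (-6*3**n - 4*n**5*factorial(n) - 28*n**4*factorial(n) - 67*n**3*factorial(n) - 62*n**2*factorial(n) - 13*n*factorial(n) + 6*factorial(n))/(3*3**n)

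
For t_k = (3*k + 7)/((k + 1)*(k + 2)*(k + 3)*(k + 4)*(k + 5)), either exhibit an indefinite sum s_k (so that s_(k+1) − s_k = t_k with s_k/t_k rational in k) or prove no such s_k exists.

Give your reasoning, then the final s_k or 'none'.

r(k) = (k + 1)*(3*k + 10)/((k + 6)*(3*k + 7)) after simplifying.
Gosper form: A/B · C(k+1)/C(k) with A=k + 1, B=k + 6, C=k + 7/3.
Solve (k + 1)·f(k+1) − (k + 5)·f(k) = k + 7/3.
From deg A=1, deg B=1, deg C=1: d=4.
Coefficient equations give f(k) = k*(k + 2)*(k**2 + 8*k + 19)/36.
R(k) = B(k−1)·f(k)/C(k) = k*(k + 2)*(k + 5)*(k**2 + 8*k + 19)/(12*(3*k + 7)); s_k = R·t_k = k*(k**2 + 8*k + 19)/(12*(k**3 + 8*k**2 + 19*k + 12)).
Δs = (3*k + 7)/(k**5 + 15*k**4 + 85*k**3 + 225*k**2 + 274*k + 120), as required.

s_k = k*(k**2 + 8*k + 19)/(12*(k**3 + 8*k**2 + 19*k + 12))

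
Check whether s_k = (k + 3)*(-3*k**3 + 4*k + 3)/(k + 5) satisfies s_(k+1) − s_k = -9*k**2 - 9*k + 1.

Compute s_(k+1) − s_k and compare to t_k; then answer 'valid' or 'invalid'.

Invalid: residual 4*(3*k**3 + 27*k**2 + 24*k - 1)/(k**2 + 11*k + 30) ≠ 0.

s_(k+1) = (k + 4)*(4*k - 3*(k + 1)**3 + 7)/(k + 6)
s_(k+1) − s_k = (-9*k**4 - 96*k**3 - 260*k**2 - 163*k + 26)/(k**2 + 11*k + 30)
(s_(k+1) − s_k) − t_k = 4*(3*k**3 + 27*k**2 + 24*k - 1)/(k**2 + 11*k + 30)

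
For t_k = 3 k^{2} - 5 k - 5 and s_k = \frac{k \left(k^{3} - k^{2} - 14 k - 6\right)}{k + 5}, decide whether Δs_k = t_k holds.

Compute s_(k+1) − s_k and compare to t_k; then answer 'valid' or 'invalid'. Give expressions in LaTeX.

Invalid: residual \frac{2 \left(- 2 k^{3} - 14 k^{2} + 28 k + 25\right)}{k^{2} + 11 k + 30} ≠ 0.

s_(k+1) = (k**4 + 3*k**3 - 11*k**2 - 33*k - 20)/(k + 6)
s_(k+1) − s_k = (3*k**4 + 24*k**3 + 2*k**2 - 149*k - 100)/(k**2 + 11*k + 30)
(s_(k+1) − s_k) − t_k = 2*(-2*k**3 - 14*k**2 + 28*k + 25)/(k**2 + 11*k + 30)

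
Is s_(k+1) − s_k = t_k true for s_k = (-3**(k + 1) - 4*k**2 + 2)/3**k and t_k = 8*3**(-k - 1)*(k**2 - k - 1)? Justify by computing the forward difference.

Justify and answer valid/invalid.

valid (s_(k+1) − s_k reduces to t_k)

s_(k+1) = (-9*3**k - 4*(k + 1)**2 + 2)/(3*3**k)
s_(k+1) − s_k = 8*3**(-k - 1)*(k**2 - k - 1)
(s_(k+1) − s_k) − t_k = 0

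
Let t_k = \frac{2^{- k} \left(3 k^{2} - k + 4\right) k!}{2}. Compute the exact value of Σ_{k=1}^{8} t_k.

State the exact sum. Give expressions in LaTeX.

Σ = 36853/2

Step 1: r(k) = (k + 1)*(-k + 3*(k + 1)**2 + 3)/(2*(3*k**2 - k + 4)).
Take A(k)=k/2 + 1/2, B(k)=1, C(k)=k**2 - k/3 + 4/3.
Key eq: (k/2 + 1/2)·f(k+1) = (1)·f(k) + (k**2 - k/3 + 4/3).
Degrees (1,0,2) ⇒ d ≤ 1.
Match coefficients ⇒ f(k) = 2*(3*k - 1)/3.
R(k) = B(k−1)·f(k)/C(k) = 2*(3*k - 1)/(3*k**2 - k + 4); s_k = R·t_k = (3*k - 1)*factorial(k)/2**k.
Δs = (3*k**2 - k + 4)*factorial(k)/(2*2**k), as required.
Telescoping: Σ = s_(9) − s_(1) = 36855/2 − (1) = 36853/2.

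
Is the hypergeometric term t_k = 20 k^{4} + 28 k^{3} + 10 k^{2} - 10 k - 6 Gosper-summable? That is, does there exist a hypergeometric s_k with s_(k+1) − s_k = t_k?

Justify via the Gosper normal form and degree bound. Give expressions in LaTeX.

Yes. s_k = k^{2} \left(4 k^{3} - 3 k^{2} - 4 k - 3\right).

r(k) = (10*k**4 + 54*k**3 + 107*k**2 + 87*k + 21)/(10*k**4 + 14*k**3 + 5*k**2 - 5*k - 3) after simplifying.
So A=1 and B=1, with C=k**4 + 7*k**3/5 + k**2/2 - k/2 - 3/10.
Key eq: (1)·f(k+1) = (1)·f(k) + (k**4 + 7*k**3/5 + k**2/2 - k/2 - 3/10).
deg f ≤ 5 (via 0,0,4).
Solving with deg f ≤ 5: f(k) = k**2*(4*k**3 - 3*k**2 - 4*k - 3)/20.
Then R = B(k−1)f/C = k**2*(4*k**3 - 3*k**2 - 4*k - 3)/(2*(10*k**4 + 14*k**3 + 5*k**2 - 5*k - 3)), so s_k = R(k)·t_k = k**2*(4*k**3 - 3*k**2 - 4*k - 3).
s_(k+1) − s_k = 20*k**4 + 28*k**3 + 10*k**2 - 10*k - 6 = t_k.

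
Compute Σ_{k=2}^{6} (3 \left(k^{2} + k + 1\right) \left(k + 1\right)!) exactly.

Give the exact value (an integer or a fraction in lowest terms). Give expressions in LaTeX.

Σ = 725742

Step 1: r(k) = (k + 2)*(k + (k + 1)**2 + 2)/(k**2 + k + 1).
Gosper form: A/B · C(k+1)/C(k) with A=k + 2, B=1, C=k**2 + k + 1.
Need (k + 2)·f(k+1) − (1)·f(k) = k**2 + k + 1.
deg f ≤ 1 (via 1,0,2).
Match coefficients ⇒ f(k) = k - 1.
Get s_k = R·t_k = 3*(k - 1)*factorial(k + 1) with R(k) = B(k−1)f(k)/C(k) = (k - 1)/(k**2 + k + 1).
Verify: 3*(k**2 + k + 1)*factorial(k + 1) matches t_k.
Evaluate s at k=7 and k=2: 725760 and 18; difference 725742.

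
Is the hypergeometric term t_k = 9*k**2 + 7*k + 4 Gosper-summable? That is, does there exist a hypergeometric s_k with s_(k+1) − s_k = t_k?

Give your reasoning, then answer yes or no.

Compute t_(k+1)/t_k: get (9*k**2 + 25*k + 20)/(9*k**2 + 7*k + 4).
Gosper form: A/B · C(k+1)/C(k) with A=1, B=1, C=k**2 + 7*k/9 + 4/9.
f must satisfy (1)·f(k+1) − (1)·f(k) = k**2 + 7*k/9 + 4/9.
d = 3 from the (0,0,2) case.
Coefficient equations give f(k) = k*(3*k**2 - k + 2)/9.
Certificate R = B(k−1)f/C = k*(3*k**2 - k + 2)/(9*k**2 + 7*k + 4) gives s_k = k*(3*k**2 - k + 2).
Verify: 9*k**2 + 7*k + 4 matches t_k.

Yes. s_k = k*(3*k**2 - k + 2).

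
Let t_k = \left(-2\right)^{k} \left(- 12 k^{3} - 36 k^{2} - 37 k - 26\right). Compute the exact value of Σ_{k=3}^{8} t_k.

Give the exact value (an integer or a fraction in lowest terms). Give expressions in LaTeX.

Ratio r(k) = 2*(-12*k**3 - 72*k**2 - 145*k - 111)/(12*k**3 + 36*k**2 + 37*k + 26).
Gosper form: A/B · C(k+1)/C(k) with A=-2, B=1, C=k**3 + 3*k**2 + 37*k/12 + 13/6.
f must satisfy (-2)·f(k+1) − (1)·f(k) = k**3 + 3*k**2 + 37*k/12 + 13/6.
deg f ≤ 3 (via 0,0,3).
A polynomial solution: f(k) = -(4*k**3 + 4*k**2 - k + 4)/12.
R(k) = B(k−1)·f(k)/C(k) = -(4*k**3 + 4*k**2 - k + 4)/((k + 2)*(12*k**2 + 12*k + 13)); s_k = R·t_k = (-2)**k*(4*k**3 + 4*k**2 - k + 4).
Check: Δs_k = (-2)**k*(-12*k**3 - 36*k**2 - 37*k - 26). ✓
Evaluate s at k=9 and k=3: -1656320 and -1160; difference -1655160.

Σ = -1655160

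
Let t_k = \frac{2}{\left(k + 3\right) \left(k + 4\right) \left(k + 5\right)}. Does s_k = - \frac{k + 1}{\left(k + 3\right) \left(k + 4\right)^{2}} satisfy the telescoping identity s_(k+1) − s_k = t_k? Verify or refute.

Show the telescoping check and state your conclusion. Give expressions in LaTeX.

s_(k+1) = (-k - 2)/((k + 4)*(k + 5)**2)
s_(k+1) − s_k = ((k + 1)*(k + 5)**2 - (k + 2)*(k + 3)*(k + 4))/((k + 3)*(k + 4)**2*(k + 5)**2)
(s_(k+1) − s_k) − t_k = 3*(-3*k - 13)/(k**5 + 21*k**4 + 175*k**3 + 723*k**2 + 1480*k + 1200)

Invalid: residual \frac{3 \left(- 3 k - 13\right)}{k^{5} + 21 k^{4} + 175 k^{3} + 723 k^{2} + 1480 k + 1200} ≠ 0.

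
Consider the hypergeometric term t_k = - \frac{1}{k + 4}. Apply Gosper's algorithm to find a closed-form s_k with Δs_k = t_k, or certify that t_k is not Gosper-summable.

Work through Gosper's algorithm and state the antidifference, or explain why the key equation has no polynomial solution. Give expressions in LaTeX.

Ratio r(k) = (k + 4)/(k + 5).
Gosper form: A/B · C(k+1)/C(k) with A=k + 4, B=k + 5, C=1.
Solve (k + 4)·f(k+1) − (k + 4)·f(k) = 1.
deg f ≤ 0 (via 1,1,0).
Write f(k) = c0. Then LHS − RHS = -1, requiring -1 = 0: contradictory. No certificate.

none — t_k is not Gosper-summable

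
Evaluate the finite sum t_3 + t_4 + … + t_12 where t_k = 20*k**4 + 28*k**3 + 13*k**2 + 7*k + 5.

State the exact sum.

Σ = 1392920

Ratio r(k) = (20*k**4 + 108*k**3 + 217*k**2 + 197*k + 73)/(20*k**4 + 28*k**3 + 13*k**2 + 7*k + 5).
A = 1, B = 1, C = k**4 + 7*k**3/5 + 13*k**2/20 + 7*k/20 + 1/4.
Set up (1)·f(k+1) − (1)·f(k) − (k**4 + 7*k**3/5 + 13*k**2/20 + 7*k/20 + 1/4) = 0.
d = 5 from the (0,0,4) case.
Solving with deg f ≤ 5: f(k) = k*(4*k**4 - 3*k**3 - 3*k**2 + 4*k + 3)/20.
Then R = B(k−1)f/C = k*(4*k**4 - 3*k**3 - 3*k**2 + 4*k + 3)/(20*k**4 + 28*k**3 + 13*k**2 + 7*k + 5), so s_k = R(k)·t_k = k*(4*k**4 - 3*k**3 - 3*k**2 + 4*k + 3).
s_(k+1) − s_k = 20*k**4 + 28*k**3 + 13*k**2 + 7*k + 5 = t_k.
Telescoping: Σ = s_(13) − s_(3) = 1393613 − (693) = 1392920.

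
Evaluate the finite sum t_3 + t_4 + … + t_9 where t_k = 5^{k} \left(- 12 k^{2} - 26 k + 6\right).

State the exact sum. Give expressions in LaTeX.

Step 1: r(k) = 5*(6*k**2 + 25*k + 16)/(6*k**2 + 13*k - 3).
A = 5, B = 1, C = k**2 + 13*k/6 - 1/2.
Key eq: (5)·f(k+1) = (1)·f(k) + (k**2 + 13*k/6 - 1/2).
From deg A=0, deg B=0, deg C=2: d=2.
Solve for f: f(k) = (k + 1)*(3*k - 4)/12 (degree 2 ≤ 2).
Certificate R = B(k−1)f/C = (k + 1)*(3*k - 4)/(2*(6*k**2 + 13*k - 3)) gives s_k = 5**k*(-3*k**2 + k + 4).
s_(k+1) − s_k = 5**k*(-12*k**2 - 26*k + 6) = t_k.
Evaluate s at k=10 and k=3: -2792968750 and -2500; difference -2792966250.

Σ = -2792966250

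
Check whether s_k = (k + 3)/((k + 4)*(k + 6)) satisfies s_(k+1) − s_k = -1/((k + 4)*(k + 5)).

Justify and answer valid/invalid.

Invalid: residual 3*(2*k + 11)/(k**4 + 22*k**3 + 179*k**2 + 638*k + 840) ≠ 0.

s_(k+1) = (k + 4)/((k + 5)*(k + 7))
s_(k+1) − s_k = (-k**2 - 7*k - 9)/(k**4 + 22*k**3 + 179*k**2 + 638*k + 840)
(s_(k+1) − s_k) − t_k = 3*(2*k + 11)/(k**4 + 22*k**3 + 179*k**2 + 638*k + 840)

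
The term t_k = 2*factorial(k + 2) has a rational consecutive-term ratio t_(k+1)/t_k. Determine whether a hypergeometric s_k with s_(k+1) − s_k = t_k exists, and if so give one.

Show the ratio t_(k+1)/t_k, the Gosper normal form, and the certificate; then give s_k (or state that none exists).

Ratio r(k) = k + 3.
Take A(k)=k + 3, B(k)=1, C(k)=1.
Solve (k + 3)·f(k+1) − (1)·f(k) = 1.
deg f ≤ -1 (via 1,0,0).
d = -1 < 0 ⇒ no nonzero polynomial f; not summable.

not Gosper-summable; s_k does not exist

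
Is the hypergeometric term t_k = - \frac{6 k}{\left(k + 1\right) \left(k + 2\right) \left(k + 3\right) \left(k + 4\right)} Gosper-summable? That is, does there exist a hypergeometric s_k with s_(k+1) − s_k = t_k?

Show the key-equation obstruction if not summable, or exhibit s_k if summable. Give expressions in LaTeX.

r(k) = (k + 1)**2/(k*(k + 5)) after simplifying.
Factor: A=k + 1; B=k + 5; C=k.
Need (k + 1)·f(k+1) − (k + 4)·f(k) = k.
Bound: deg f ≤ 3.
Solving with deg f ≤ 3: f(k) = k*(k - 1)*(k + 7)/36.
R(k) = B(k−1)·f(k)/C(k) = (k - 1)*(k + 4)*(k + 7)/36; s_k = R·t_k = k*(-k**2 - 6*k + 7)/(6*(k + 1)*(k + 2)*(k + 3)).
s_(k+1) − s_k = -6*k/(k**4 + 10*k**3 + 35*k**2 + 50*k + 24) = t_k.

Yes. s_k = \frac{k \left(- k^{2} - 6 k + 7\right)}{6 \left(k + 1\right) \left(k + 2\right) \left(k + 3\right)}.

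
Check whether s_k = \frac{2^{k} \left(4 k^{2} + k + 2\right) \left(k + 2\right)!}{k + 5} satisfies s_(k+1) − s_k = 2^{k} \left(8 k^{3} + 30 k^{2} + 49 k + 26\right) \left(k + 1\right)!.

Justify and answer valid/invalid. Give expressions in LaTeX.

s_(k+1) = 2**(k + 1)*(4*k**2 + 9*k + 7)*factorial(k + 3)/(k + 6)
s_(k+1) − s_k = 2**k*(8*k**4 + 78*k**3 + 253*k**2 + 374*k + 198)*factorial(k + 2)/((k + 5)*(k + 6))
(s_(k+1) − s_k) − t_k = -3*2**k*(8*k**4 + 70*k**3 + 195*k**2 + 270*k + 128)*factorial(k + 1)/((k + 5)*(k + 6))

Invalid: residual - \frac{3 \cdot 2^{k} \left(8 k^{4} + 70 k^{3} + 195 k^{2} + 270 k + 128\right) \left(k + 1\right)!}{\left(k + 5\right) \left(k + 6\right)} ≠ 0.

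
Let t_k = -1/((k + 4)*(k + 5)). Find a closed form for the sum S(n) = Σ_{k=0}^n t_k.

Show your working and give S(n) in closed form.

S(n) = (-n - 1)/(4*(n + 5))

Ratio r(k) = (k + 4)/(k + 6).
Gosper form: A/B · C(k+1)/C(k) with A=k + 4, B=k + 6, C=1.
f must satisfy (k + 4)·f(k+1) − (k + 5)·f(k) = 1.
Bound: deg f ≤ 1.
Coefficient equations give f(k) = k/4.
Certificate R = B(k−1)f/C = k*(k + 5)/4 gives s_k = -k/(4*k + 16).
Check: Δs_k = -1/(k**2 + 9*k + 20). ✓
s_(n+1) = (-n - 1)/(4*(n + 5)) and s_(0) = 0, so S(n) = (-n - 1)/(4*(n + 5)).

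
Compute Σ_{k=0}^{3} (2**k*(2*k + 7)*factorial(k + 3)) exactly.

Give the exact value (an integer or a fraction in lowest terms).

Σ = 80634

Ratio r(k) = 2*(k + 4)*(2*k + 9)/(2*k + 7).
Factor: A=2*k + 8; B=1; C=k + 7/2.
Solve (2*k + 8)·f(k+1) − (1)·f(k) = k + 7/2.
deg f ≤ 0 (via 1,0,1).
Match coefficients ⇒ f(k) = 1/2.
Get s_k = R·t_k = 2**k*factorial(k + 3) with R(k) = B(k−1)f(k)/C(k) = 1/(2*k + 7).
s_(k+1) − s_k = 2**k*(2*k + 7)*factorial(k + 3) = t_k.
Σ_(k=0)^(3) t_k = s_(4) − s_(0) = 80640 − (6) = 80634.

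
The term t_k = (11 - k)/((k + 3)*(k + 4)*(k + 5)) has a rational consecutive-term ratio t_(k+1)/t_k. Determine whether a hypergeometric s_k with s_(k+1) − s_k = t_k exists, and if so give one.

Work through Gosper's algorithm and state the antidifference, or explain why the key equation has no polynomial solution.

s_k = k*(k + 10)/(3*(k + 3)*(k + 4))

The ratio is (k - 10)*(k + 3)/((k - 11)*(k + 6)).
Gosper form: A/B · C(k+1)/C(k) with A=k + 3, B=k + 6, C=k - 11.
f must satisfy (k + 3)·f(k+1) − (k + 5)·f(k) = k - 11.
From deg A=1, deg B=1, deg C=1: d=2.
A polynomial solution: f(k) = -k*(k + 10)/3.
Certificate R = B(k−1)f/C = -k*(k + 5)*(k + 10)/(3*(k - 11)) gives s_k = k*(k + 10)/(3*(k + 3)*(k + 4)).
Check: Δs_k = (11 - k)/(k**3 + 12*k**2 + 47*k + 60). ✓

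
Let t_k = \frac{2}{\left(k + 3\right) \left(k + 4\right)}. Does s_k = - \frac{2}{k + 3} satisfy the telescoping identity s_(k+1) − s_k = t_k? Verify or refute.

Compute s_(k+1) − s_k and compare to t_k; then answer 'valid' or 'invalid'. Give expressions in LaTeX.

Valid — Δs_k = t_k.

s_(k+1) = -2/(k + 4)
s_(k+1) − s_k = 2/((k + 3)*(k + 4))
(s_(k+1) − s_k) − t_k = 0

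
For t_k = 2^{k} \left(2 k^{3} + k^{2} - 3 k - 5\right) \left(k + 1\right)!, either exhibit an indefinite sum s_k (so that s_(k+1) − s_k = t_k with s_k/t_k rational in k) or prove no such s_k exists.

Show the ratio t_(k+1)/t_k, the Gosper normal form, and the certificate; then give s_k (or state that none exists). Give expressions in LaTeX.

s_k = 2^{k} \left(k^{2} - 3 k + 1\right) \left(k + 1\right)!

t_(k+1)/t_k = 2*(2*k**4 + 11*k**3 + 19*k**2 + 5*k - 10)/(2*k**3 + k**2 - 3*k - 5).
Factor: A=2*k + 4; B=1; C=k**3 + k**2/2 - 3*k/2 - 5/2.
Solve (2*k + 4)·f(k+1) − (1)·f(k) = k**3 + k**2/2 - 3*k/2 - 5/2.
Bound: deg f ≤ 2.
Match coefficients ⇒ f(k) = (k**2 - 3*k + 1)/2.
Then R = B(k−1)f/C = (k**2 - 3*k + 1)/(2*k**3 + k**2 - 3*k - 5), so s_k = R(k)·t_k = 2**k*(k**2 - 3*k + 1)*factorial(k + 1).
Δs = 2**k*(2*k**3 + k**2 - 3*k - 5)*factorial(k + 1), as required.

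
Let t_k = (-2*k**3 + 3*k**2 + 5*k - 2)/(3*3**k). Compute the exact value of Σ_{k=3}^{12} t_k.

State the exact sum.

Σ = -1474040/1594323

Compute t_(k+1)/t_k: get (2*k**3 + 3*k**2 - 5*k - 4)/(3*(2*k**3 - 3*k**2 - 5*k + 2)).
So A=1/3 and B=1, with C=k**3 - 3*k**2/2 - 5*k/2 + 1.
Need (1/3)·f(k+1) − (1)·f(k) = k**3 - 3*k**2/2 - 5*k/2 + 1.
From deg A=0, deg B=0, deg C=3: d=3.
Match coefficients ⇒ f(k) = -3*(k**3 - k + 1)/2.
Then R = B(k−1)f/C = -3*(k**3 - k + 1)/(2*k**3 - 3*k**2 - 5*k + 2), so s_k = R(k)·t_k = (k**3 - k + 1)/3**k.
Check: Δs_k = (-3*k**3 + 2*k + (k + 1)**3 - 3)/(3*3**k). ✓
Telescoping: Σ = s_(13) − s_(3) = 2185/1594323 − (25/27) = -1474040/1594323.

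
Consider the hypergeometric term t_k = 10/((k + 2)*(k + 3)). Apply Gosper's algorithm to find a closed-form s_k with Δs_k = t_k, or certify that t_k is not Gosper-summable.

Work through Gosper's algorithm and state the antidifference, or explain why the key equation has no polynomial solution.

Step 1: r(k) = (k + 2)/(k + 4).
Gosper form: A/B · C(k+1)/C(k) with A=k + 2, B=k + 4, C=1.
Key eq: (k + 2)·f(k+1) = (k + 3)·f(k) + (1).
Bound: deg f ≤ 1.
Coefficient equations give f(k) = k/2.
R(k) = B(k−1)·f(k)/C(k) = k*(k + 3)/2; s_k = R·t_k = 5*k/(k + 2).
Check: Δs_k = 10/(k**2 + 5*k + 6). ✓

s_k = 5*k/(k + 2)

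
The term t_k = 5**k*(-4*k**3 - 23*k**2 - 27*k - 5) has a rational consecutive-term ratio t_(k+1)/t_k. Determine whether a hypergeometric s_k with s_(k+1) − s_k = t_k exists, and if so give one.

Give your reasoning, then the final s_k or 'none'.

r(k) = 5*(4*k**3 + 35*k**2 + 85*k + 59)/(4*k**3 + 23*k**2 + 27*k + 5) after simplifying.
Normal form (A,B,C) = (5, 1, k**3 + 23*k**2/4 + 27*k/4 + 5/4).
Key eq: (5)·f(k+1) = (1)·f(k) + (k**3 + 23*k**2/4 + 27*k/4 + 5/4).
d = 3 from the (0,0,3) case.
Solving with deg f ≤ 3: f(k) = k*(k**2 + 2*k - 2)/4.
R(k) = B(k−1)·f(k)/C(k) = k*(k**2 + 2*k - 2)/(4*k**3 + 23*k**2 + 27*k + 5); s_k = R·t_k = 5**k*k*(-k**2 - 2*k + 2).
Δs = 5**k*(-4*k**3 - 23*k**2 - 27*k - 5), as required.

s_k = 5**k*k*(-k**2 - 2*k + 2)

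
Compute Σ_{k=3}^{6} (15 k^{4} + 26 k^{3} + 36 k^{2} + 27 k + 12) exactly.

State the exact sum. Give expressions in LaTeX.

Step 1: r(k) = (15*k**4 + 86*k**3 + 204*k**2 + 237*k + 116)/(15*k**4 + 26*k**3 + 36*k**2 + 27*k + 12).
Normal form (A,B,C) = (1, 1, k**4 + 26*k**3/15 + 12*k**2/5 + 9*k/5 + 4/5).
Set up (1)·f(k+1) − (1)·f(k) − (k**4 + 26*k**3/15 + 12*k**2/5 + 9*k/5 + 4/5) = 0.
Degrees (0,0,4) ⇒ d ≤ 5.
Solve for f: f(k) = k*(3*k**4 - k**3 + 4*k**2 + 2*k + 4)/15 (degree 5 ≤ 5).
So s_k = (B(k−1)f/C)·t_k = (k*(3*k**4 - k**3 + 4*k**2 + 2*k + 4)/(15*k**4 + 26*k**3 + 36*k**2 + 27*k + 12))·t_k = k*(3*k**4 - k**3 + 4*k**2 + 2*k + 4).
Verify: 15*k**4 + 26*k**3 + 36*k**2 + 27*k + 12 matches t_k.
Evaluate s at k=7 and k=3: 49518 and 786; difference 48732.

Σ = 48732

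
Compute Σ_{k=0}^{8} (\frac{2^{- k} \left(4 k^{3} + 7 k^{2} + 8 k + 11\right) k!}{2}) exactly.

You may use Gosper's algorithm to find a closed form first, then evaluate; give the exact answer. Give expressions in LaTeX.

Compute t_(k+1)/t_k: get (4*k**4 + 23*k**3 + 53*k**2 + 64*k + 30)/(2*(4*k**3 + 7*k**2 + 8*k + 11)).
So A=k/2 + 1/2 and B=1, with C=k**3 + 7*k**2/4 + 2*k + 11/4.
Key eq: (k/2 + 1/2)·f(k+1) = (1)·f(k) + (k**3 + 7*k**2/4 + 2*k + 11/4).
From deg A=1, deg B=0, deg C=3: d=2.
Coefficient equations give f(k) = (4*k**2 + 3*k - 4)/2.
So s_k = (B(k−1)f/C)·t_k = (2*(4*k**2 + 3*k - 4)/(4*k**3 + 7*k**2 + 8*k + 11))·t_k = (4*k**2 + 3*k - 4)*factorial(k)/2**k.
Verify: (4*k**3 + 7*k**2 + 8*k + 11)*factorial(k)/(2*2**k) matches t_k.
Sum = s_(9) − s_(0); s_(9) = 983745/4, s_(0) = -4 ⇒ 983761/4.

Σ = 983761/4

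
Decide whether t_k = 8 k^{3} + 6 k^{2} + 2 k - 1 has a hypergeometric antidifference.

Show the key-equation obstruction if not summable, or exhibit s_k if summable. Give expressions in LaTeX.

Yes. s_k = 2 k^{4} - 2 k^{3} - k.

Step 1: r(k) = (8*k**3 + 30*k**2 + 38*k + 15)/(8*k**3 + 6*k**2 + 2*k - 1).
Gosper form: A/B · C(k+1)/C(k) with A=1, B=1, C=k**3 + 3*k**2/4 + k/4 - 1/8.
Set up (1)·f(k+1) − (1)·f(k) − (k**3 + 3*k**2/4 + k/4 - 1/8) = 0.
d = 4 from the (0,0,3) case.
Solving with deg f ≤ 4: f(k) = k*(2*k**3 - 2*k**2 - 1)/8.
So s_k = (B(k−1)f/C)·t_k = (k*(2*k**3 - 2*k**2 - 1)/((4*k - 1)*(2*k**2 + 2*k + 1)))·t_k = 2*k**4 - 2*k**3 - k.
Δs = 8*k**3 + 6*k**2 + 2*k - 1, as required.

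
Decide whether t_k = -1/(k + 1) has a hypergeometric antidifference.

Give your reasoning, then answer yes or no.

r(k) = (k + 1)/(k + 2) after simplifying.
Take A(k)=k + 1, B(k)=k + 2, C(k)=1.
Key eq: (k + 1)·f(k+1) = (k + 1)·f(k) + (1).
Bound: deg f ≤ 0.
f = c0 ⇒ A·f(k+1) − B(k−1)·f(k) − C = -1. The system {-1 = 0} is inconsistent; no antidifference.

No — t_k has no hypergeometric antidifference.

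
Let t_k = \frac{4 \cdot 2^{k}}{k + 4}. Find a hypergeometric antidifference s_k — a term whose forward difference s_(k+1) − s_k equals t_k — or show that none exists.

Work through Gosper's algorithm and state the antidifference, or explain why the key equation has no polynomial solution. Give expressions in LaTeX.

none (Gosper's algorithm certifies no s_k)

Step 1: r(k) = 2*(k + 4)/(k + 5).
So A=2*k + 8 and B=k + 5, with C=1.
Need (2*k + 8)·f(k+1) − (k + 4)·f(k) = 1.
deg f ≤ -1 (via 1,1,0).
deg f ≤ -1 is impossible — no certificate.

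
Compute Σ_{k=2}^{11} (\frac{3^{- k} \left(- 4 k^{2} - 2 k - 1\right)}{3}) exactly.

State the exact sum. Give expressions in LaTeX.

Step 1: r(k) = (4*k**2 + 10*k + 7)/(3*(4*k**2 + 2*k + 1)).
Normal form (A,B,C) = (1/3, 1, k**2 + k/2 + 1/4).
f must satisfy (1/3)·f(k+1) − (1)·f(k) = k**2 + k/2 + 1/4.
deg f ≤ 2 (via 0,0,2).
Match coefficients ⇒ f(k) = -3*(2*k**2 + 3*k + 3)/4.
Then R = B(k−1)f/C = -3*(2*k**2 + 3*k + 3)/(4*k**2 + 2*k + 1), so s_k = R(k)·t_k = (2*k**2 + 3*k + 3)/3**k.
Check: Δs_k = (-4*k**2 - 2*k - 1)/(3*3**k). ✓
Telescoping: Σ = s_(12) − s_(2) = 109/177147 − (17/9) = -334502/177147.

Σ = -334502/177147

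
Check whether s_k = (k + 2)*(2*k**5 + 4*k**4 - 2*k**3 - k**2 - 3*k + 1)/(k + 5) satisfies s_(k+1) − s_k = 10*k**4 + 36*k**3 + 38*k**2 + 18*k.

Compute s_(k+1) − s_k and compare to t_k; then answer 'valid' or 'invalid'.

s_(k+1) = (2*k**6 + 20*k**5 + 76*k**4 + 139*k**3 + 126*k**2 + 46*k + 3)/(k + 6)
s_(k+1) − s_k = (10*k**6 + 122*k**5 + 488*k**4 + 856*k**3 + 711*k**2 + 261*k + 3)/(k**2 + 11*k + 30)
(s_(k+1) − s_k) − t_k = 3*(-8*k**5 - 82*k**4 - 220*k**3 - 209*k**2 - 93*k + 1)/(k**2 + 11*k + 30)

Invalid: residual 3*(-8*k**5 - 82*k**4 - 220*k**3 - 209*k**2 - 93*k + 1)/(k**2 + 11*k + 30) ≠ 0.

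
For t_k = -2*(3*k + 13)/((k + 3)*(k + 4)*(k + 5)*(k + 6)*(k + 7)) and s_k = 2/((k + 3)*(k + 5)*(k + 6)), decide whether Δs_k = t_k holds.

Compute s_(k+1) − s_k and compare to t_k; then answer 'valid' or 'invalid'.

s_(k+1) = 2/((k + 4)*(k + 6)*(k + 7))
s_(k+1) − s_k = 2*(-3*k - 13)/(k**5 + 25*k**4 + 245*k**3 + 1175*k**2 + 2754*k + 2520)
(s_(k+1) − s_k) − t_k = 0

Valid — Δs_k = t_k.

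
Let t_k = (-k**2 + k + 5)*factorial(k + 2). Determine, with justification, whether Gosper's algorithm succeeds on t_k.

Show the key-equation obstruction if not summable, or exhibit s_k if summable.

Compute t_(k+1)/t_k: get (k + 3)*(k - (k + 1)**2 + 6)/(-k**2 + k + 5).
So A=k + 3 and B=1, with C=k**2 - k - 5.
f must satisfy (k + 3)·f(k+1) − (1)·f(k) = k**2 - k - 5.
Degrees (1,0,2) ⇒ d ≤ 1.
Coefficient equations give f(k) = k - 4.
Certificate R = B(k−1)f/C = (k - 4)/(k**2 - k - 5) gives s_k = -(k - 4)*factorial(k + 2).
s_(k+1) − s_k = (-k**2 + k + 5)*factorial(k + 2) = t_k.

Yes. s_k = -(k - 4)*factorial(k + 2).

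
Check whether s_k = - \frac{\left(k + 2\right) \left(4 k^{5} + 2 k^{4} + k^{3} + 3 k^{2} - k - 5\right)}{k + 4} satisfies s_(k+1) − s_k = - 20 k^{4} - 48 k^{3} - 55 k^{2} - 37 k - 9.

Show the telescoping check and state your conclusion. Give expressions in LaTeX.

s_(k+1) = (-4*k**6 - 34*k**5 - 115*k**4 - 205*k**3 - 210*k**2 - 112*k - 12)/(k + 5)
s_(k+1) − s_k = (-20*k**6 - 196*k**5 - 635*k**4 - 1000*k**3 - 934*k**2 - 505*k - 98)/(k**2 + 9*k + 20)
(s_(k+1) − s_k) − t_k = 2*(16*k**5 + 126*k**4 + 246*k**3 + 254*k**2 + 158*k + 41)/(k**2 + 9*k + 20)

Invalid: residual \frac{2 \left(16 k^{5} + 126 k^{4} + 246 k^{3} + 254 k^{2} + 158 k + 41\right)}{k^{2} + 9 k + 20} ≠ 0.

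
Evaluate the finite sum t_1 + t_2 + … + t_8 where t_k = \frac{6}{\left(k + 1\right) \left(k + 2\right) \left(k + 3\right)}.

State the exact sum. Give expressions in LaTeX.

r(k) = (k + 1)/(k + 4) after simplifying.
Take A(k)=k + 1, B(k)=k + 4, C(k)=1.
f must satisfy (k + 1)·f(k+1) − (k + 3)·f(k) = 1.
Degrees (1,1,0) ⇒ d ≤ 2.
Coefficient equations give f(k) = k*(k + 3)/4.
Then R = B(k−1)f/C = k*(k + 3)**2/4, so s_k = R(k)·t_k = 3*k*(k + 3)/(2*(k + 1)*(k + 2)).
Δs = 6/(k**3 + 6*k**2 + 11*k + 6), as required.
Evaluate s at k=9 and k=1: 81/55 and 1; difference 26/55.

Σ = 26/55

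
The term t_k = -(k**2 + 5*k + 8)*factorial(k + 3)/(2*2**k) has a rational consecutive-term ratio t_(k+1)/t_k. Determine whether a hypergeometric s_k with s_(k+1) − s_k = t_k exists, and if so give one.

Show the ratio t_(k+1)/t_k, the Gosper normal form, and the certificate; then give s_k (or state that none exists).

s_k = -(k + 2)*factorial(k + 3)/2**k

r(k) = (k + 4)*(5*k + (k + 1)**2 + 13)/(2*(k**2 + 5*k + 8)) after simplifying.
Normal form (A,B,C) = (k/2 + 2, 1, k**2 + 5*k + 8).
Key eq: (k/2 + 2)·f(k+1) = (1)·f(k) + (k**2 + 5*k + 8).
From deg A=1, deg B=0, deg C=2: d=1.
Solving with deg f ≤ 1: f(k) = 2*(k + 2).
Certificate R = B(k−1)f/C = 2*(k + 2)/(k**2 + 5*k + 8) gives s_k = -(k + 2)*factorial(k + 3)/2**k.
Δs = -(k**2 + 5*k + 8)*factorial(k + 3)/(2*2**k), as required.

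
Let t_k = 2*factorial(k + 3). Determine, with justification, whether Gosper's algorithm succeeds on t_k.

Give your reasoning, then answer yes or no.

No — negative degree bound, so no certificate f.

Ratio r(k) = k + 4.
Factor: A=k + 4; B=1; C=1.
Key eq: (k + 4)·f(k+1) = (1)·f(k) + (1).
d = -1 from the (1,0,0) case.
d = -1 < 0 ⇒ no nonzero polynomial f; not summable.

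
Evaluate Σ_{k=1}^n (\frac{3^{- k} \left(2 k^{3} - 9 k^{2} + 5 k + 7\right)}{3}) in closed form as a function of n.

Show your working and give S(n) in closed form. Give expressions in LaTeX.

Step 1: r(k) = (2*k**3 - 3*k**2 - 7*k + 5)/(3*(2*k**3 - 9*k**2 + 5*k + 7)).
Take A(k)=1/3, B(k)=1, C(k)=k**3 - 9*k**2/2 + 5*k/2 + 7/2.
f must satisfy (1/3)·f(k+1) − (1)·f(k) = k**3 - 9*k**2/2 + 5*k/2 + 7/2.
From deg A=0, deg B=0, deg C=3: d=3.
Solving with deg f ≤ 3: f(k) = -3*(k**3 - 3*k**2 + k + 3)/2.
Then R = B(k−1)f/C = -3*(k**3 - 3*k**2 + k + 3)/((2*k - 7)*(k**2 - k - 1)), so s_k = R(k)·t_k = (-k**3 + 3*k**2 - k - 3)/3**k.
s_(k+1) − s_k = (2*k**3 - 9*k**2 + 5*k + 7)/(3*3**k) = t_k.
Σ_(k=1)^n t_k = s_(n+1) − s_(1) = (3**(-n - 1)*(-n**3 + 2*n - 2)) − (-2/3), i.e. 3**(-n - 1)*(2*3**n - n**3 + 2*n - 2).

S(n) = 3^{- n - 1} \left(2 \cdot 3^{n} - n^{3} + 2 n - 2\right)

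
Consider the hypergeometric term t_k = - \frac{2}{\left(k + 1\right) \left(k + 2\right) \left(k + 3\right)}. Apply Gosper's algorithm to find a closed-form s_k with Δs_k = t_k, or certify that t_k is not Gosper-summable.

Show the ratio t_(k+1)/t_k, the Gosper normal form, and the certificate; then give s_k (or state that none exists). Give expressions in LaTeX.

The ratio is (k + 1)/(k + 4).
So A=k + 1 and B=k + 4, with C=1.
Key eq: (k + 1)·f(k+1) = (k + 3)·f(k) + (1).
From deg A=1, deg B=1, deg C=0: d=2.
A polynomial solution: f(k) = k*(k + 3)/4.
Get s_k = R·t_k = k*(-k - 3)/(2*(k + 1)*(k + 2)) with R(k) = B(k−1)f(k)/C(k) = k*(k + 3)**2/4.
Δs = -2/(k**3 + 6*k**2 + 11*k + 6), as required.

s_k = \frac{k \left(- k - 3\right)}{2 \left(k + 1\right) \left(k + 2\right)}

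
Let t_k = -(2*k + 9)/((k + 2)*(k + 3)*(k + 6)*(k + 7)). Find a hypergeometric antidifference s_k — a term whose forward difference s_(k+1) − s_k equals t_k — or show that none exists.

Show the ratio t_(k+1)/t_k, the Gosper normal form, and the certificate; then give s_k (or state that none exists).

s_k = k*(-k - 8)/(12*(k**2 + 8*k + 12))

Step 1: r(k) = (k + 2)*(k + 6)*(2*k + 11)/((k + 4)*(k + 8)*(2*k + 9)).
Take A(k)=k + 2, B(k)=k + 8, C(k)=k**3 + 27*k**2/2 + 121*k/2 + 90.
Set up (k + 2)·f(k+1) − (k + 7)·f(k) − (k**3 + 27*k**2/2 + 121*k/2 + 90) = 0.
Degrees (1,1,3) ⇒ d ≤ 5.
Coefficient equations give f(k) = k*(k + 3)*(k + 4)*(k + 5)*(k + 8)/24.
So s_k = (B(k−1)f/C)·t_k = (k*(k + 3)*(k + 7)*(k + 8)/(12*(2*k + 9)))·t_k = k*(-k - 8)/(12*(k**2 + 8*k + 12)).
Δs = (-2*k - 9)/(k**4 + 18*k**3 + 113*k**2 + 288*k + 252), as required.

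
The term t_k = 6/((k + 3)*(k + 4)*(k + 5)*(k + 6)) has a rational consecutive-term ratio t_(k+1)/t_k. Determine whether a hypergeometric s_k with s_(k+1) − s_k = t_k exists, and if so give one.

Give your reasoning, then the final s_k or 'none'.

The ratio is (k + 3)/(k + 7).
A = k + 3, B = k + 7, C = 1.
Set up (k + 3)·f(k+1) − (k + 6)·f(k) − (1) = 0.
From deg A=1, deg B=1, deg C=0: d=3.
A polynomial solution: f(k) = k*(k**2 + 12*k + 47)/180.
So s_k = (B(k−1)f/C)·t_k = (k*(k + 6)*(k**2 + 12*k + 47)/180)·t_k = k*(k**2 + 12*k + 47)/(30*(k + 3)*(k + 4)*(k + 5)).
Check: Δs_k = 6/(k**4 + 18*k**3 + 119*k**2 + 342*k + 360). ✓

s_k = k*(k**2 + 12*k + 47)/(30*(k + 3)*(k + 4)*(k + 5))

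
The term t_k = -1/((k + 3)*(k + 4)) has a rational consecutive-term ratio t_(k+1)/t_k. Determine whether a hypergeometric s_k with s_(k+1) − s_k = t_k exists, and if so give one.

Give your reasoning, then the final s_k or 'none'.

s_k = -k/(3*k + 9)

Compute t_(k+1)/t_k: get (k + 3)/(k + 5).
Gosper form: A/B · C(k+1)/C(k) with A=k + 3, B=k + 5, C=1.
Key eq: (k + 3)·f(k+1) = (k + 4)·f(k) + (1).
Bound: deg f ≤ 1.
A polynomial solution: f(k) = k/3.
R(k) = B(k−1)·f(k)/C(k) = k*(k + 4)/3; s_k = R·t_k = -k/(3*k + 9).
Verify: -1/(k**2 + 7*k + 12) matches t_k.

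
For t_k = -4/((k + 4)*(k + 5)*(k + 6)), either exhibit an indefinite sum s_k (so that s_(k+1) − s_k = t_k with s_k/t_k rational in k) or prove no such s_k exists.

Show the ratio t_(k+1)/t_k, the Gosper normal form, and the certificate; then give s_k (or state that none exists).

Compute t_(k+1)/t_k: get (k + 4)/(k + 7).
Factor: A=k + 4; B=k + 7; C=1.
Key eq: (k + 4)·f(k+1) = (k + 6)·f(k) + (1).
deg f ≤ 2 (via 1,1,0).
Match coefficients ⇒ f(k) = k*(k + 9)/40.
Certificate R = B(k−1)f/C = k*(k + 6)*(k + 9)/40 gives s_k = k*(-k - 9)/(10*(k + 4)*(k + 5)).
Verify: -4/(k**3 + 15*k**2 + 74*k + 120) matches t_k.

s_k = k*(-k - 9)/(10*(k + 4)*(k + 5))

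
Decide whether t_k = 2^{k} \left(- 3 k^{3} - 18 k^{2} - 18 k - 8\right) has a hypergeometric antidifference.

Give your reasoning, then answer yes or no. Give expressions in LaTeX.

r(k) = 2*(3*k**3 + 27*k**2 + 63*k + 47)/(3*k**3 + 18*k**2 + 18*k + 8) after simplifying.
A = 2, B = 1, C = k**3 + 6*k**2 + 6*k + 8/3.
Key eq: (2)·f(k+1) = (1)·f(k) + (k**3 + 6*k**2 + 6*k + 8/3).
Degrees (0,0,3) ⇒ d ≤ 3.
Match coefficients ⇒ f(k) = (3*k**3 + 2)/3.
R(k) = B(k−1)·f(k)/C(k) = (3*k**3 + 2)/(3*k**3 + 18*k**2 + 18*k + 8); s_k = R·t_k = 2**k*(-3*k**3 - 2).
Verify: 2**k*(3*k**3 - 6*(k + 1)**3 - 2) matches t_k.

Yes. s_k = 2^{k} \left(- 3 k^{3} - 2\right).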